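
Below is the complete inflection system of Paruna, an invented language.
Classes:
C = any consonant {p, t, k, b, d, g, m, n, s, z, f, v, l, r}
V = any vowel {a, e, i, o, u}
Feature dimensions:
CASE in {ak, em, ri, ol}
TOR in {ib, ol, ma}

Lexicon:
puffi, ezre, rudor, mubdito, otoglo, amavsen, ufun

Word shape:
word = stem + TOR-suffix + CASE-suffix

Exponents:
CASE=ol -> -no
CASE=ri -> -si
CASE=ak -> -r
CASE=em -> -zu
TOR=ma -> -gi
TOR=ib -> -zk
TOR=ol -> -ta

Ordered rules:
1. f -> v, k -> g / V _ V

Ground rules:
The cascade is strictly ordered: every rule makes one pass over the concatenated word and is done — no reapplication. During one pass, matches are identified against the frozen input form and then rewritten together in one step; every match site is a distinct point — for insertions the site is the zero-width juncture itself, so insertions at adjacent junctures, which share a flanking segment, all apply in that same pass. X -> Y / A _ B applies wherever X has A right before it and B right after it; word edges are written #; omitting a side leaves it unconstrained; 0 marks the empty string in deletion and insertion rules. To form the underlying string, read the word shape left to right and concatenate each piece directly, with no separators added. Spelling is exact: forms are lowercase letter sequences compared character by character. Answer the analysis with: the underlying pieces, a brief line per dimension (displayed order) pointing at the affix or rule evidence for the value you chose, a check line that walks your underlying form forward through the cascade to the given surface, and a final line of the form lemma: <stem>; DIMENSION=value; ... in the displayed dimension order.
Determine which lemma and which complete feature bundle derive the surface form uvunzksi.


underlying: ufun-zk-si
CASE=ri - signalled by the affix -si
TOR=ib - signalled by the affix -zk
check: ufunzksi -> uvunzksi
lemma: ufun; CASE=ri; TOR=ib


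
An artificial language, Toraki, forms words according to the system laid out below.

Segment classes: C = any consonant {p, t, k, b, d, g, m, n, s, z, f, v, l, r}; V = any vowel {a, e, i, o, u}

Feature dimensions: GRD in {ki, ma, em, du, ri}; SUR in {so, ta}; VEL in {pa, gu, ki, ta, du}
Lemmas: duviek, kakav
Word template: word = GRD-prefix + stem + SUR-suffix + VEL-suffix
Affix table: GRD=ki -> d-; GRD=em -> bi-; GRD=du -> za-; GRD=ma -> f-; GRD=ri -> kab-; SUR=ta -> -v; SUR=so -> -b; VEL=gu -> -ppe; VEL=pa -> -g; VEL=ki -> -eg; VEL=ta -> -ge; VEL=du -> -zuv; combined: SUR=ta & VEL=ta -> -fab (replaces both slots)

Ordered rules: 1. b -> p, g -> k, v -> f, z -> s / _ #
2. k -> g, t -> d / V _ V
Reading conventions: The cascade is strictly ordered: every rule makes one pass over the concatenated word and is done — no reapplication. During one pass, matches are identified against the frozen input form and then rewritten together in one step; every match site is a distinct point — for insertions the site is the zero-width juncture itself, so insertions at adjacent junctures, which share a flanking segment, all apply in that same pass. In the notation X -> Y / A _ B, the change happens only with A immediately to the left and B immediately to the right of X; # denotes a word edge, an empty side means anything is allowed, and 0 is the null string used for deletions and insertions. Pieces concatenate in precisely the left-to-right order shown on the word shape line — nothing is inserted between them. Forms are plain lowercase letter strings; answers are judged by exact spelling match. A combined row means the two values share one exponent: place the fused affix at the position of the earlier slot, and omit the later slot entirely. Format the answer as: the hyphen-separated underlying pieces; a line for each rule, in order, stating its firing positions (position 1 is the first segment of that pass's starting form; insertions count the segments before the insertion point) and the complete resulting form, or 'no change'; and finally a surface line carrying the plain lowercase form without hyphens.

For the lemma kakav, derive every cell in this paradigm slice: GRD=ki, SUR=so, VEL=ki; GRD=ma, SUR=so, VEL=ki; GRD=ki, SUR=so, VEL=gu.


cell GRD=ki, SUR=so, VEL=ki:
underlying: d-kakav-b-eg
1. b -> p, g -> k, v -> f, z -> s / _ #: fires at position(s) 9: dkakavbek
2. k -> g, t -> d / V _ V: fires at position(s) 4: dkagavbek
surface: dkagavbek

cell GRD=ma, SUR=so, VEL=ki:
underlying: f-kakav-b-eg
1. b -> p, g -> k, v -> f, z -> s / _ #: fires at position(s) 9: fkakavbek
2. k -> g, t -> d / V _ V: fires at position(s) 4: fkagavbek
surface: fkagavbek

cell GRD=ki, SUR=so, VEL=gu:
underlying: d-kakav-b-ppe
1. b -> p, g -> k, v -> f, z -> s / _ #: no change
2. k -> g, t -> d / V _ V: fires at position(s) 4: dkagavbppe
surface: dkagavbppe


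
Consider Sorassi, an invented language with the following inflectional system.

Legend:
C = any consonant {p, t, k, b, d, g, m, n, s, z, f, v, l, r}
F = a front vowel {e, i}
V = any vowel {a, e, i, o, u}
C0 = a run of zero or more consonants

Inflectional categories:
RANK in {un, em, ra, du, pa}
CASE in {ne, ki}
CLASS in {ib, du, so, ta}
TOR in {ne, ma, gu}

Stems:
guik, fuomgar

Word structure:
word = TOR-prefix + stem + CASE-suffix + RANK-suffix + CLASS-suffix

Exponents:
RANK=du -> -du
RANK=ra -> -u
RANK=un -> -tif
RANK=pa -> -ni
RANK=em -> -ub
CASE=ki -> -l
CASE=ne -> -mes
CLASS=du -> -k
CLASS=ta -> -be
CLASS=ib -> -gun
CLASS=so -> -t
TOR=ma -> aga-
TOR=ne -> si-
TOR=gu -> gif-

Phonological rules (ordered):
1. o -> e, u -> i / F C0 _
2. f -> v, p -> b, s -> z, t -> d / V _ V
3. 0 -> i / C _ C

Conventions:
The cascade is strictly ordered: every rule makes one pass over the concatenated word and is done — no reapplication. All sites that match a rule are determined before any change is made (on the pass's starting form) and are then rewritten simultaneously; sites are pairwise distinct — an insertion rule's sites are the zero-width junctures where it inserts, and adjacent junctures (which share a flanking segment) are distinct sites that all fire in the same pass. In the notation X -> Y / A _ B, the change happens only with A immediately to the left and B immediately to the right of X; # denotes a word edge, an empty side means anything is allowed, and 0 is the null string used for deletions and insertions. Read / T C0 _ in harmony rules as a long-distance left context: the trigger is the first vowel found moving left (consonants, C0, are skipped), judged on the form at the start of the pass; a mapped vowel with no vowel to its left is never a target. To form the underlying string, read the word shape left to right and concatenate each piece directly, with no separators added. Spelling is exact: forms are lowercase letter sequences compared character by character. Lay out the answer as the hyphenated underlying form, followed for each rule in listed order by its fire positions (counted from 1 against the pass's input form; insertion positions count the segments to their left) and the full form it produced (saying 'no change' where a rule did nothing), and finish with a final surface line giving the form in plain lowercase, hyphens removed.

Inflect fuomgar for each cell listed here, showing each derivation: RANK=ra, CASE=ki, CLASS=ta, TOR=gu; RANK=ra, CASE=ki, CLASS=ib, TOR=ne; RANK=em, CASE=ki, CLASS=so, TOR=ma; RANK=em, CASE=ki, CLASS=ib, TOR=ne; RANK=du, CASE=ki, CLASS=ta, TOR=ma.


cell RANK=ra, CASE=ki, CLASS=ta, TOR=gu:
underlying: gif-fuomgar-l-u-be
1. o -> e, u -> i / F C0 _: fires at position(s) 5: giffiomgarlube
2. f -> v, p -> b, s -> z, t -> d / V _ V: no change
3. 0 -> i / C _ C: inserts after position(s) 3, 7, 10: gififiomigarilube
surface: gififiomigarilube

cell RANK=ra, CASE=ki, CLASS=ib, TOR=ne:
underlying: si-fuomgar-l-u-gun
1. o -> e, u -> i / F C0 _: fires at position(s) 4: sifiomgarlugun
2. f -> v, p -> b, s -> z, t -> d / V _ V: fires at position(s) 3: siviomgarlugun
3. 0 -> i / C _ C: inserts after position(s) 6, 9: siviomigarilugun
surface: siviomigarilugun

cell RANK=em, CASE=ki, CLASS=so, TOR=ma:
underlying: aga-fuomgar-l-ub-t
1. o -> e, u -> i / F C0 _: no change
2. f -> v, p -> b, s -> z, t -> d / V _ V: fires at position(s) 4: agavuomgarlubt
3. 0 -> i / C _ C: inserts after position(s) 7, 10, 13: agavuomigarilubit
surface: agavuomigarilubit

cell RANK=em, CASE=ki, CLASS=ib, TOR=ne:
underlying: si-fuomgar-l-ub-gun
1. o -> e, u -> i / F C0 _: fires at position(s) 4: sifiomgarlubgun
2. f -> v, p -> b, s -> z, t -> d / V _ V: fires at position(s) 3: siviomgarlubgun
3. 0 -> i / C _ C: inserts after position(s) 6, 9, 12: siviomigarilubigun
surface: siviomigarilubigun

cell RANK=du, CASE=ki, CLASS=ta, TOR=ma:
underlying: aga-fuomgar-l-du-be
1. o -> e, u -> i / F C0 _: no change
2. f -> v, p -> b, s -> z, t -> d / V _ V: fires at position(s) 4: agavuomgarldube
3. 0 -> i / C _ C: inserts after position(s) 7, 10, 11: agavuomigarilidube
surface: agavuomigarilidube


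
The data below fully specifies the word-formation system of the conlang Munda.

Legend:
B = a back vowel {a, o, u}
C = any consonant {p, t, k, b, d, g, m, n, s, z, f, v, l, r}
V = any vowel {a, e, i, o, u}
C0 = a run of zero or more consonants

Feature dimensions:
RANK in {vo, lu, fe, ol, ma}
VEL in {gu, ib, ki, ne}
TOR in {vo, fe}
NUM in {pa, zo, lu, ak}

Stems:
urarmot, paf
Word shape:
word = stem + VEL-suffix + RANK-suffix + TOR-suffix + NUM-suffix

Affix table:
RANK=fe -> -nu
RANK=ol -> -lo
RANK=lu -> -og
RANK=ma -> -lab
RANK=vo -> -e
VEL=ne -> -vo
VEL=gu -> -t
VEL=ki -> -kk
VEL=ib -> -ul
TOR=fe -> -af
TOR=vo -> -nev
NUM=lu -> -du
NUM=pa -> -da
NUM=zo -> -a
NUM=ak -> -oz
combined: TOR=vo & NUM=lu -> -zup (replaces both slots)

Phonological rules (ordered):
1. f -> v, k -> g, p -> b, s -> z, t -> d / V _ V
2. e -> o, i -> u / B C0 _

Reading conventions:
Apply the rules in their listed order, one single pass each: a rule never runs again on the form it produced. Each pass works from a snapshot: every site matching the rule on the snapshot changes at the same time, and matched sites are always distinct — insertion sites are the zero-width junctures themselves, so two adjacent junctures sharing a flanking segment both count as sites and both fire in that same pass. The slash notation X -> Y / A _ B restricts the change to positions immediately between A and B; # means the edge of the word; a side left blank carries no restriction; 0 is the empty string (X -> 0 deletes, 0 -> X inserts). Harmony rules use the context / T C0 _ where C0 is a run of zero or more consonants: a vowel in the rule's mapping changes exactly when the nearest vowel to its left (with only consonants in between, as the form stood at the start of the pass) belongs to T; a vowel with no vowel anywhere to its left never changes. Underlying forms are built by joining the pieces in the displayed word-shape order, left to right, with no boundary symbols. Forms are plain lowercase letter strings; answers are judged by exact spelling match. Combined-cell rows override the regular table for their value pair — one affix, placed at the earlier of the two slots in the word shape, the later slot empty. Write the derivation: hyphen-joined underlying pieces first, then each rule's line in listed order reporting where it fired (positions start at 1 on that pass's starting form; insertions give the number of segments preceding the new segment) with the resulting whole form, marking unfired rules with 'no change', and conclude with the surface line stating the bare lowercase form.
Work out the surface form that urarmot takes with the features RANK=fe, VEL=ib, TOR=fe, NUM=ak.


underlying: urarmot-ul-nu-af-oz
1. f -> v, k -> g, p -> b, s -> z, t -> d / V _ V: fires at position(s) 7, 13: urarmodulnuavoz
2. e -> o, i -> u / B C0 _: no change
surface: urarmodulnuavoz


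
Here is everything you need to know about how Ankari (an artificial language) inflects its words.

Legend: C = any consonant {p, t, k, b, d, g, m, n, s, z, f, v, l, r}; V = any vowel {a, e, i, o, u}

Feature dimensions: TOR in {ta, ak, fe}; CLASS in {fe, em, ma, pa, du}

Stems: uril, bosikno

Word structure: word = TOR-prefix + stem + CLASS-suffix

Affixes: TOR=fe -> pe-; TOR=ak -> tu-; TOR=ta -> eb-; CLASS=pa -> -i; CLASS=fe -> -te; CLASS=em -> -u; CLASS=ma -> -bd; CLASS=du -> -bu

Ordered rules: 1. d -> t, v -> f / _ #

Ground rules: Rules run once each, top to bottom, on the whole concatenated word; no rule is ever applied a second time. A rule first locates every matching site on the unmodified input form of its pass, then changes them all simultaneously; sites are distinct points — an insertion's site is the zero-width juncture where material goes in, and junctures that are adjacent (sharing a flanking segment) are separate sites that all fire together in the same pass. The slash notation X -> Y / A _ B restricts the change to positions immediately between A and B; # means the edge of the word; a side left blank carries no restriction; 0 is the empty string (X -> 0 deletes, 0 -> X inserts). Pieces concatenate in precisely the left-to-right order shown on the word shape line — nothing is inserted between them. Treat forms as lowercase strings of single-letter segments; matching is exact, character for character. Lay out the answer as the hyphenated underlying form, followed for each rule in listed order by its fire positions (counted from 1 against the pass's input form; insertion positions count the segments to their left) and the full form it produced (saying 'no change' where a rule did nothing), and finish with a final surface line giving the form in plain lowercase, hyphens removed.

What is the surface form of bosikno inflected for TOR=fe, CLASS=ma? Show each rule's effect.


underlying: pe-bosikno-bd
1. d -> t, v -> f / _ #: fires at position(s) 11: pebosiknobt
surface: pebosiknobt


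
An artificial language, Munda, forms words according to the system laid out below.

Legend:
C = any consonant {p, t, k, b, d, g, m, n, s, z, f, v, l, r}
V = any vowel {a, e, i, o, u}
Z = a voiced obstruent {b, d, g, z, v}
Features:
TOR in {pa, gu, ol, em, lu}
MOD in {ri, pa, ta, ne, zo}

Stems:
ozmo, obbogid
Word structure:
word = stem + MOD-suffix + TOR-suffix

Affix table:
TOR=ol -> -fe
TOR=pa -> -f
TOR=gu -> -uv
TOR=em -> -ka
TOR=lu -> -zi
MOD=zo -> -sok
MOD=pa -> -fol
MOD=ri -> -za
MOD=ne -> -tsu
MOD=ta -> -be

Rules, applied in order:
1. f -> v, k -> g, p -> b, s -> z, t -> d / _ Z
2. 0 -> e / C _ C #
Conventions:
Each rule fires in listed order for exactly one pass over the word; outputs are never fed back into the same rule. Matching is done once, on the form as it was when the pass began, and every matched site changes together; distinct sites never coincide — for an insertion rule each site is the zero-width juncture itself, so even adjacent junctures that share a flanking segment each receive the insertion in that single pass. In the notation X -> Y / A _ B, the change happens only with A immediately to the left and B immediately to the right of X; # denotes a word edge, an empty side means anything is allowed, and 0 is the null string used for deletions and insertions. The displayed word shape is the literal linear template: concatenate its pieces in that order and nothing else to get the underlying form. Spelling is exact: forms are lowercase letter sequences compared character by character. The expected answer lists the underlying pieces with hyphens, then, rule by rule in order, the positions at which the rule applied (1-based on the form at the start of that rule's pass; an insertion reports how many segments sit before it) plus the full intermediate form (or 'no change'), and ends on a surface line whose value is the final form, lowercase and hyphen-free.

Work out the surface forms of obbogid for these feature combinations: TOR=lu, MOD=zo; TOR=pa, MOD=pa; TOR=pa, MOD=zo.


cell TOR=lu, MOD=zo:
underlying: obbogid-sok-zi
1. f -> v, k -> g, p -> b, s -> z, t -> d / _ Z: fires at position(s) 10: obbogidsogzi
2. 0 -> e / C _ C #: no change
surface: obbogidsogzi

cell TOR=pa, MOD=pa:
underlying: obbogid-fol-f
1. f -> v, k -> g, p -> b, s -> z, t -> d / _ Z: no change
2. 0 -> e / C _ C #: inserts after position(s) 10: obbogidfolef
surface: obbogidfolef

cell TOR=pa, MOD=zo:
underlying: obbogid-sok-f
1. f -> v, k -> g, p -> b, s -> z, t -> d / _ Z: no change
2. 0 -> e / C _ C #: inserts after position(s) 10: obbogidsokef
surface: obbogidsokef


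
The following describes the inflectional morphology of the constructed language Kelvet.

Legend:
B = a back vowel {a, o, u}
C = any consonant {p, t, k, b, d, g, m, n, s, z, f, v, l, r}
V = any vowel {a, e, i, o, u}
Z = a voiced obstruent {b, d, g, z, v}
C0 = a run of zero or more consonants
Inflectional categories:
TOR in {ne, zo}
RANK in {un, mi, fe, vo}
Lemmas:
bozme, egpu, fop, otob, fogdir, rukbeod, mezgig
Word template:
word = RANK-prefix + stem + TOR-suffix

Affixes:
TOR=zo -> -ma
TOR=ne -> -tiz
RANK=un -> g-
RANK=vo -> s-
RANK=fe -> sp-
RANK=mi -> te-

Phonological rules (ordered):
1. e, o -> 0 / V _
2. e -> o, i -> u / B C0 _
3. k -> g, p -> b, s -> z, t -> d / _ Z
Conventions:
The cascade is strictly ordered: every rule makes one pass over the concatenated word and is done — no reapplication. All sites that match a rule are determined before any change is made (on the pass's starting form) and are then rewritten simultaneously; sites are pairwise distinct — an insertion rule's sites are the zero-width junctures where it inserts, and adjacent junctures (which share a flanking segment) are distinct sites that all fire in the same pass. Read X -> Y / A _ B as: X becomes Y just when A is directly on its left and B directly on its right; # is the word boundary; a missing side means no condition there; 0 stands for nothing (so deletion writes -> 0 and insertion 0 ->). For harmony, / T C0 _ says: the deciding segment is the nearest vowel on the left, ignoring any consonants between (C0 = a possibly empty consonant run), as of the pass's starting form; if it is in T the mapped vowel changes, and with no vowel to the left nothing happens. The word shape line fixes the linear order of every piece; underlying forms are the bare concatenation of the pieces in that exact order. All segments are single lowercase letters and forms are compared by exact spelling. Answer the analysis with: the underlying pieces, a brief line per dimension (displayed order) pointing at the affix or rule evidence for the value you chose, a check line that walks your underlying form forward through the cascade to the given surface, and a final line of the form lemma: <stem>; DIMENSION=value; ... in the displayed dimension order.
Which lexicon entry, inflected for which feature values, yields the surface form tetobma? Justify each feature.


underlying: te-otob-ma
TOR=zo - signalled by the affix -ma
RANK=mi - signalled by the affix te-
check: teotobma -> tetobma -> tetobma -> tetobma
lemma: otob; TOR=zo; RANK=mi


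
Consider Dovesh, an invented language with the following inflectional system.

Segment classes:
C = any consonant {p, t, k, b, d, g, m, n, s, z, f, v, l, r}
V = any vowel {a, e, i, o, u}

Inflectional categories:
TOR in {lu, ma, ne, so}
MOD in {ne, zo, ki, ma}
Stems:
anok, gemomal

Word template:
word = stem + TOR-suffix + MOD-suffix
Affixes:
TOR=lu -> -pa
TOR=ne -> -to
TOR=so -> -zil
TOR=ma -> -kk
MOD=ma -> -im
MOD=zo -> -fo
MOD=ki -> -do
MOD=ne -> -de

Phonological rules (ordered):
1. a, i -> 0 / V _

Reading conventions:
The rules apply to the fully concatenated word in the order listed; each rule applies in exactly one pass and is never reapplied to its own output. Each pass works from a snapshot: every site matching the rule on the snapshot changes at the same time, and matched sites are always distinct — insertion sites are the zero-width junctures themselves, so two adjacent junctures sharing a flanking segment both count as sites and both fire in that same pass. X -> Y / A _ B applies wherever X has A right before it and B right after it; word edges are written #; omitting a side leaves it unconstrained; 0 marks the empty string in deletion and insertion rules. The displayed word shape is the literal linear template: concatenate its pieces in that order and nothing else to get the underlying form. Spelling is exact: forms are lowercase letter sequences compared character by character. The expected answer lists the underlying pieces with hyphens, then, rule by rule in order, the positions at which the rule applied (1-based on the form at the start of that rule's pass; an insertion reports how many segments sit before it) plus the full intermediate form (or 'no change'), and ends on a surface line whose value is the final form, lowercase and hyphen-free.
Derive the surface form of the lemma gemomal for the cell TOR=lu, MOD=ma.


underlying: gemomal-pa-im
1. a, i -> 0 / V _: fires at position(s) 10: gemomalpam
surface: gemomalpam


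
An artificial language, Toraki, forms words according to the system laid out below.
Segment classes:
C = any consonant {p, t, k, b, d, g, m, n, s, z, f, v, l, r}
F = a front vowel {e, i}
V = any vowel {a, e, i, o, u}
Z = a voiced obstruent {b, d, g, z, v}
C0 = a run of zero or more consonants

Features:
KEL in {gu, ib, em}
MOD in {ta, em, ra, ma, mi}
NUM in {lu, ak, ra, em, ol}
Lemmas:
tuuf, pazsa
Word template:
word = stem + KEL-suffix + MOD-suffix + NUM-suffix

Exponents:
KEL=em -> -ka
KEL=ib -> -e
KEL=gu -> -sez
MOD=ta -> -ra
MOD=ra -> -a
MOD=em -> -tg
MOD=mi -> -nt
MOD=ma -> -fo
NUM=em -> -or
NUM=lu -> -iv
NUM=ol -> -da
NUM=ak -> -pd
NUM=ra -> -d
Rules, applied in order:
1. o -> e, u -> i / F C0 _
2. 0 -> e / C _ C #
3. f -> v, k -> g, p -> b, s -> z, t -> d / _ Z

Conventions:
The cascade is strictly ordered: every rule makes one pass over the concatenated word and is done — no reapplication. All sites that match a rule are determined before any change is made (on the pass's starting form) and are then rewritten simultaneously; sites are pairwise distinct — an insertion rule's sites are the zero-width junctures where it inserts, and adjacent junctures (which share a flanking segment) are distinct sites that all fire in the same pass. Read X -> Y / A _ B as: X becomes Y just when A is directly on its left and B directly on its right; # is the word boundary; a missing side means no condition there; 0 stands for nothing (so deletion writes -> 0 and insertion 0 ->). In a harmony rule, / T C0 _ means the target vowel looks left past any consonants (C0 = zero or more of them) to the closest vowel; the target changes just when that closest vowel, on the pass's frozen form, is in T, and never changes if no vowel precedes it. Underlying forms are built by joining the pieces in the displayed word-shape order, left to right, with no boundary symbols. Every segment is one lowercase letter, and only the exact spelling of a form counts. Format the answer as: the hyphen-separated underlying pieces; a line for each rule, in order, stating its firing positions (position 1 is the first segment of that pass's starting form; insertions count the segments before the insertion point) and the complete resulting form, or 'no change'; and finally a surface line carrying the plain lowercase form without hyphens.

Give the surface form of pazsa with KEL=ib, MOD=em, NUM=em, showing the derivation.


underlying: pazsa-e-tg-or
1. o -> e, u -> i / F C0 _: fires at position(s) 9: pazsaetger
2. 0 -> e / C _ C #: no change
3. f -> v, k -> g, p -> b, s -> z, t -> d / _ Z: fires at position(s) 7: pazsaedger
surface: pazsaedger


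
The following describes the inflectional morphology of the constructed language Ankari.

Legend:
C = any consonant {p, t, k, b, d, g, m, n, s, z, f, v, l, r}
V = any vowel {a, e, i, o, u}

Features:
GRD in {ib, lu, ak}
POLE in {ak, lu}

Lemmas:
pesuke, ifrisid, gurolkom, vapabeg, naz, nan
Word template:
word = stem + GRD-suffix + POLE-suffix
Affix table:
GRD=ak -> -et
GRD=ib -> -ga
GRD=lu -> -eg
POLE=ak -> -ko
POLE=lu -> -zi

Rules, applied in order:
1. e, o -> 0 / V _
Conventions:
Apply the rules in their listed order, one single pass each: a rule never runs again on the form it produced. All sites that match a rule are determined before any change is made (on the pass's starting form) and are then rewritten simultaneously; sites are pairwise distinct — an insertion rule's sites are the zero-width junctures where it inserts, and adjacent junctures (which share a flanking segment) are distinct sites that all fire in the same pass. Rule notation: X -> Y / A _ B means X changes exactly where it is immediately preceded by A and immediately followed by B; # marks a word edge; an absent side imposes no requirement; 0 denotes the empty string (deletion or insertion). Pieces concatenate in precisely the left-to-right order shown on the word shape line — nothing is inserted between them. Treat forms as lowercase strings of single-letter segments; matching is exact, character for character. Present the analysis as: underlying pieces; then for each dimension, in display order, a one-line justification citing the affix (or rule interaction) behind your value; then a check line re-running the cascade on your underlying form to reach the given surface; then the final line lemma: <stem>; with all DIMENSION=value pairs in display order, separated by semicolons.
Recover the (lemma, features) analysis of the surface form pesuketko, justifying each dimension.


underlying: pesuke-et-ko
GRD=ak - signalled by the affix -et
POLE=ak - signalled by the affix -ko
check: pesukeetko -> pesuketko
lemma: pesuke; GRD=ak; POLE=ak


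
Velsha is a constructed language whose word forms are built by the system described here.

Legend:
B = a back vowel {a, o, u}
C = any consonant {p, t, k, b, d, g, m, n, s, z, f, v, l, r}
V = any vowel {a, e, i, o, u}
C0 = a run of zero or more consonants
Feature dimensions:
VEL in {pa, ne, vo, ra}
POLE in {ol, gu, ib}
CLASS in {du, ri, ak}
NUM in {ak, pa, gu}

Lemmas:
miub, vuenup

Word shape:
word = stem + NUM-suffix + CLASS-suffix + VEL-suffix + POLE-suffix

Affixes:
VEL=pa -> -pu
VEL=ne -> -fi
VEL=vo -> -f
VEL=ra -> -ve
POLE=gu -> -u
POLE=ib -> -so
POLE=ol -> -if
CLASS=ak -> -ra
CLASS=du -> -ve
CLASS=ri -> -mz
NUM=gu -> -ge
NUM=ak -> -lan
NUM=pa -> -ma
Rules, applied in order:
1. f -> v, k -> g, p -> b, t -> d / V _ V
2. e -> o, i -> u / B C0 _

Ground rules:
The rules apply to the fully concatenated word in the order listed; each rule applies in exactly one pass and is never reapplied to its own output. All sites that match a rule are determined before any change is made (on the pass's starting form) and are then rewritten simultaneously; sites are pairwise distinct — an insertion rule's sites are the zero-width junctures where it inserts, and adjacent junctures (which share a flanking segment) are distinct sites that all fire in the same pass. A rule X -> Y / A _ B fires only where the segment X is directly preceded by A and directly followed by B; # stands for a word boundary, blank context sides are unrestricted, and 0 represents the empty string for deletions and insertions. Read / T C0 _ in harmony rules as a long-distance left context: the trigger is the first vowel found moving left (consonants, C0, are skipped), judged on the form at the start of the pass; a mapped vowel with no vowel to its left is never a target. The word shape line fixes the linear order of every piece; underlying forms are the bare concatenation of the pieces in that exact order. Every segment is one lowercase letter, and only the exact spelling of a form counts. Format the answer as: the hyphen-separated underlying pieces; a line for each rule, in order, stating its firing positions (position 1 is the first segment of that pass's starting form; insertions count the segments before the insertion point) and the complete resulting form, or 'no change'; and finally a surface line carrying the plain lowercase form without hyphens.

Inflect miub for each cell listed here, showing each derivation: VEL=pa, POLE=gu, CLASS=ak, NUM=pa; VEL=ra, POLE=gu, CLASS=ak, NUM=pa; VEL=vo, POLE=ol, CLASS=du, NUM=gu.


cell VEL=pa, POLE=gu, CLASS=ak, NUM=pa:
underlying: miub-ma-ra-pu-u
1. f -> v, k -> g, p -> b, t -> d / V _ V: fires at position(s) 9: miubmarabuu
2. e -> o, i -> u / B C0 _: no change
surface: miubmarabuu

cell VEL=ra, POLE=gu, CLASS=ak, NUM=pa:
underlying: miub-ma-ra-ve-u
1. f -> v, k -> g, p -> b, t -> d / V _ V: no change
2. e -> o, i -> u / B C0 _: fires at position(s) 10: miubmaravou
surface: miubmaravou

cell VEL=vo, POLE=ol, CLASS=du, NUM=gu:
underlying: miub-ge-ve-f-if
1. f -> v, k -> g, p -> b, t -> d / V _ V: fires at position(s) 9: miubgevevif
2. e -> o, i -> u / B C0 _: fires at position(s) 6: miubgovevif
surface: miubgovevif


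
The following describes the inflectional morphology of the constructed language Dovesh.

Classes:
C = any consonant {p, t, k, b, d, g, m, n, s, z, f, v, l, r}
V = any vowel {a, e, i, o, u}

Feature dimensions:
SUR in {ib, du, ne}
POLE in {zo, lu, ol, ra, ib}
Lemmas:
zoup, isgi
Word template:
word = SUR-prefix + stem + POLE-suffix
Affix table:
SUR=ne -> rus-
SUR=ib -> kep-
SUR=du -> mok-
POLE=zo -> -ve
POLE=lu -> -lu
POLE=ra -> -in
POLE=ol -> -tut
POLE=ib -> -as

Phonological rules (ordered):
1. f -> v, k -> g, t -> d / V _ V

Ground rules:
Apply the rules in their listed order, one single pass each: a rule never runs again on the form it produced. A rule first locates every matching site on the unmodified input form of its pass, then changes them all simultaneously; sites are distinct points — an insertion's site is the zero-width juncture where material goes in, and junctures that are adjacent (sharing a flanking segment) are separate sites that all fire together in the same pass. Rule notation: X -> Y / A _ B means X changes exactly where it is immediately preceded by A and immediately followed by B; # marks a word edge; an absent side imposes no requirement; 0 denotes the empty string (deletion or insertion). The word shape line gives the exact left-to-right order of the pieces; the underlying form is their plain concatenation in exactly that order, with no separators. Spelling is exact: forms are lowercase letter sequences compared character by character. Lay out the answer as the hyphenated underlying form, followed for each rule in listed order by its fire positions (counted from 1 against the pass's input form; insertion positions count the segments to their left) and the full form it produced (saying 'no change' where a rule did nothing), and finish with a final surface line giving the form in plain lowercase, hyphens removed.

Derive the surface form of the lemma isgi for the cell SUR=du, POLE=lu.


underlying: mok-isgi-lu
1. f -> v, k -> g, t -> d / V _ V: fires at position(s) 3: mogisgilu
surface: mogisgilu


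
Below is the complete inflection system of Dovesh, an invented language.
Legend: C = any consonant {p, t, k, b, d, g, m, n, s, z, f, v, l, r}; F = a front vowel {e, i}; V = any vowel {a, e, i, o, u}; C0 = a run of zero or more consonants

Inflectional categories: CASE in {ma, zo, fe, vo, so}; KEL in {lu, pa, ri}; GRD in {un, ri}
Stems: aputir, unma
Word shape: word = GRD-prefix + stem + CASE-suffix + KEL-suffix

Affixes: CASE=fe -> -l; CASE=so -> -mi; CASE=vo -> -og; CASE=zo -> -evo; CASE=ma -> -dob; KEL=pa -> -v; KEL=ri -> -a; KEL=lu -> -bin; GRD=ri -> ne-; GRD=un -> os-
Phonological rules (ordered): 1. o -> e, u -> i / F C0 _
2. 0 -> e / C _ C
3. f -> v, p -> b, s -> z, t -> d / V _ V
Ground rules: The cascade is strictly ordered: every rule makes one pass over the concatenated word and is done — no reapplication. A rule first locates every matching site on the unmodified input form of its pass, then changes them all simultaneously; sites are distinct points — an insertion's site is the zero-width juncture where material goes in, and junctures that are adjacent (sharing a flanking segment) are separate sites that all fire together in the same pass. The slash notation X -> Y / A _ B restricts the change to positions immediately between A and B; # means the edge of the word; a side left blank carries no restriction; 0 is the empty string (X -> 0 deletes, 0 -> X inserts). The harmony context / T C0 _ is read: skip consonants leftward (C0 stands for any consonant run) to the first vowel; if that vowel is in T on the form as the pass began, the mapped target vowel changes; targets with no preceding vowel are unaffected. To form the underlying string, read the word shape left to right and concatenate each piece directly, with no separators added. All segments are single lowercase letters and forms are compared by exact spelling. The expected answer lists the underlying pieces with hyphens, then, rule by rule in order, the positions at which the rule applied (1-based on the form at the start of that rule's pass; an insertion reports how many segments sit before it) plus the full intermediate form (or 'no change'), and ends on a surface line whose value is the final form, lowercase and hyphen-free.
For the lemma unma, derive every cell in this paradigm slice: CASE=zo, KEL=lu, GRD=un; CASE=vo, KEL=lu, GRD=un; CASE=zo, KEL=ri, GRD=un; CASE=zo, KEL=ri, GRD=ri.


cell CASE=zo, KEL=lu, GRD=un:
underlying: os-unma-evo-bin
1. o -> e, u -> i / F C0 _: fires at position(s) 9: osunmaevebin
2. 0 -> e / C _ C: inserts after position(s) 4: osunemaevebin
3. f -> v, p -> b, s -> z, t -> d / V _ V: fires at position(s) 2: ozunemaevebin
surface: ozunemaevebin

cell CASE=vo, KEL=lu, GRD=un:
underlying: os-unma-og-bin
1. o -> e, u -> i / F C0 _: no change
2. 0 -> e / C _ C: inserts after position(s) 4, 8: osunemaogebin
3. f -> v, p -> b, s -> z, t -> d / V _ V: fires at position(s) 2: ozunemaogebin
surface: ozunemaogebin

cell CASE=zo, KEL=ri, GRD=un:
underlying: os-unma-evo-a
1. o -> e, u -> i / F C0 _: fires at position(s) 9: osunmaevea
2. 0 -> e / C _ C: inserts after position(s) 4: osunemaevea
3. f -> v, p -> b, s -> z, t -> d / V _ V: fires at position(s) 2: ozunemaevea
surface: ozunemaevea

cell CASE=zo, KEL=ri, GRD=ri:
underlying: ne-unma-evo-a
1. o -> e, u -> i / F C0 _: fires at position(s) 3, 9: neinmaevea
2. 0 -> e / C _ C: inserts after position(s) 4: neinemaevea
3. f -> v, p -> b, s -> z, t -> d / V _ V: no change
surface: neinemaevea


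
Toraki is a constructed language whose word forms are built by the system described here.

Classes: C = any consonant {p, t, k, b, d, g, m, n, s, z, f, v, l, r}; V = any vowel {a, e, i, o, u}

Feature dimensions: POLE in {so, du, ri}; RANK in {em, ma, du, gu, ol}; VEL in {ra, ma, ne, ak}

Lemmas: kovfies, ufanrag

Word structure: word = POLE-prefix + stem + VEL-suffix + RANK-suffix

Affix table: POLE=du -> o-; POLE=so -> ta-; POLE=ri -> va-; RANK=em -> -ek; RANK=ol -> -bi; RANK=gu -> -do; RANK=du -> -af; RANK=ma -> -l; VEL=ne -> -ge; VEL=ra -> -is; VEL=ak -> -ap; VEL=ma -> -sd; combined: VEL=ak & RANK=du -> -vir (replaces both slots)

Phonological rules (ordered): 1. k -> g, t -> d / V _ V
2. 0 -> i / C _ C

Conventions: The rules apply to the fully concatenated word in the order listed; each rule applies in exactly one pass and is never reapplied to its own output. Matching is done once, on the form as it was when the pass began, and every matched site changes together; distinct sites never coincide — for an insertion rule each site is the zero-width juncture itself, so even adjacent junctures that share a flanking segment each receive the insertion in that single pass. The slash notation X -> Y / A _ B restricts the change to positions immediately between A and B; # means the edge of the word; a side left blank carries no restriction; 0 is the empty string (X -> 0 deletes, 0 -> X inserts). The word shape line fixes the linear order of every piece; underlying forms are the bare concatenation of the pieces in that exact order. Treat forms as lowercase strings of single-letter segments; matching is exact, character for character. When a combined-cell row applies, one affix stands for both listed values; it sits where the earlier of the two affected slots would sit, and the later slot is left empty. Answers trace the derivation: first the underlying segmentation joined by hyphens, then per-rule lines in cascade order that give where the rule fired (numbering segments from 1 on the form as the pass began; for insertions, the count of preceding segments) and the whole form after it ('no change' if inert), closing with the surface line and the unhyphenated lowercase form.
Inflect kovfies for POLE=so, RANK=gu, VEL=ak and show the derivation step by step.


underlying: ta-kovfies-ap-do
1. k -> g, t -> d / V _ V: fires at position(s) 3: tagovfiesapdo
2. 0 -> i / C _ C: inserts after position(s) 5, 11: tagovifiesapido
surface: tagovifiesapido


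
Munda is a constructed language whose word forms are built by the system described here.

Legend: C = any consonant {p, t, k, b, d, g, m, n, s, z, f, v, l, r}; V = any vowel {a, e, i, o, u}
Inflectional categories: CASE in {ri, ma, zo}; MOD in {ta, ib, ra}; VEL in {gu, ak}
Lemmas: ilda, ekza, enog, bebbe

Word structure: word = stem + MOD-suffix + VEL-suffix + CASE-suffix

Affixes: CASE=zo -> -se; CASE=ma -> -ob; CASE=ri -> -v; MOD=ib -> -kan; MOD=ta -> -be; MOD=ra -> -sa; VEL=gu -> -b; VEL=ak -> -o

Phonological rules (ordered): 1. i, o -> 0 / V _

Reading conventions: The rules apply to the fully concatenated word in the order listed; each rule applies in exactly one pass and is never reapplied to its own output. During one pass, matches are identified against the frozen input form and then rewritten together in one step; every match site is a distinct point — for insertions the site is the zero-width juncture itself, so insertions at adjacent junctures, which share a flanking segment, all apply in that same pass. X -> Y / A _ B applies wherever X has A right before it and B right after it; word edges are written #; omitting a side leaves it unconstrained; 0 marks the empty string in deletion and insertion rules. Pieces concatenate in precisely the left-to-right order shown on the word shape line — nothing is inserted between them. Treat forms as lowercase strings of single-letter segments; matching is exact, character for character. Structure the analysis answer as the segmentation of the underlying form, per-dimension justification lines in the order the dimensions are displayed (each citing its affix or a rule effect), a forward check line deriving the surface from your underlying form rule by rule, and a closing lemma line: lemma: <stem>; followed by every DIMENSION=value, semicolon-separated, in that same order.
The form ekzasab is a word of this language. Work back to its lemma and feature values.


underlying: ekza-sa-o-ob
CASE=ma - signalled by the affix -ob
MOD=ra - signalled by the affix -sa
VEL=ak - signalled by the affix -o
check: ekzasaoob -> ekzasab
lemma: ekza; CASE=ma; MOD=ra; VEL=ak


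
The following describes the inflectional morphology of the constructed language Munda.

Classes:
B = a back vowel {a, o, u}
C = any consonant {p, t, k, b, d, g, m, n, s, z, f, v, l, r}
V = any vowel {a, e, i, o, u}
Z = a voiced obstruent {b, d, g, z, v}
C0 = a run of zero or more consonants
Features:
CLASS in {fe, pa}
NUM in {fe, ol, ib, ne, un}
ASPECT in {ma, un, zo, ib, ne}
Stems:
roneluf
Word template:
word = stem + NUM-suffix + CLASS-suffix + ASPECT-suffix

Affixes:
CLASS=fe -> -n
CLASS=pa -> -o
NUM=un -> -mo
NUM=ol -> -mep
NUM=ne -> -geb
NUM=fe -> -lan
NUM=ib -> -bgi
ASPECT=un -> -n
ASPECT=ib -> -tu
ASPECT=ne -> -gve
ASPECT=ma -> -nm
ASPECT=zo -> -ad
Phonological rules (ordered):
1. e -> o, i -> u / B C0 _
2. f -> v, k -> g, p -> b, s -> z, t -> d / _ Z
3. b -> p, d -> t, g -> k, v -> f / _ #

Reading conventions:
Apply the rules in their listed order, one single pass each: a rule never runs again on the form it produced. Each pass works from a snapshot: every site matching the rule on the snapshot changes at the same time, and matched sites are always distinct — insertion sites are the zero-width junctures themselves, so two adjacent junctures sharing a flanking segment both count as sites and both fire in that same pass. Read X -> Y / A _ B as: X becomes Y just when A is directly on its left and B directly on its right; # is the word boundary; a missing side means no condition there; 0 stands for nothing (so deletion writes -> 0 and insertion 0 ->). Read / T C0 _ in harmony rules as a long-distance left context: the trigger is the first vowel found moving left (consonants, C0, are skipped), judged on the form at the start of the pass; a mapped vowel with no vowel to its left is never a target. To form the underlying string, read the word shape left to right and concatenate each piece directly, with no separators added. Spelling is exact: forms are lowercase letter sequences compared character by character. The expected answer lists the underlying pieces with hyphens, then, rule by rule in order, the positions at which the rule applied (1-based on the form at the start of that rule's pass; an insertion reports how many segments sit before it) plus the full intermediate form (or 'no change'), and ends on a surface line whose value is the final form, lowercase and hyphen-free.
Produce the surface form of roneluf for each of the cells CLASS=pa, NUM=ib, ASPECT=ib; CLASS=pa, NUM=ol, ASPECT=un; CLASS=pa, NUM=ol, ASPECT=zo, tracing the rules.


cell CLASS=pa, NUM=ib, ASPECT=ib:
underlying: roneluf-bgi-o-tu
1. e -> o, i -> u / B C0 _: fires at position(s) 4, 10: ronolufbguotu
2. f -> v, k -> g, p -> b, s -> z, t -> d / _ Z: fires at position(s) 7: ronoluvbguotu
3. b -> p, d -> t, g -> k, v -> f / _ #: no change
surface: ronoluvbguotu

cell CLASS=pa, NUM=ol, ASPECT=un:
underlying: roneluf-mep-o-n
1. e -> o, i -> u / B C0 _: fires at position(s) 4, 9: ronolufmopon
2. f -> v, k -> g, p -> b, s -> z, t -> d / _ Z: no change
3. b -> p, d -> t, g -> k, v -> f / _ #: no change
surface: ronolufmopon

cell CLASS=pa, NUM=ol, ASPECT=zo:
underlying: roneluf-mep-o-ad
1. e -> o, i -> u / B C0 _: fires at position(s) 4, 9: ronolufmopoad
2. f -> v, k -> g, p -> b, s -> z, t -> d / _ Z: no change
3. b -> p, d -> t, g -> k, v -> f / _ #: fires at position(s) 13: ronolufmopoat
surface: ronolufmopoat
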